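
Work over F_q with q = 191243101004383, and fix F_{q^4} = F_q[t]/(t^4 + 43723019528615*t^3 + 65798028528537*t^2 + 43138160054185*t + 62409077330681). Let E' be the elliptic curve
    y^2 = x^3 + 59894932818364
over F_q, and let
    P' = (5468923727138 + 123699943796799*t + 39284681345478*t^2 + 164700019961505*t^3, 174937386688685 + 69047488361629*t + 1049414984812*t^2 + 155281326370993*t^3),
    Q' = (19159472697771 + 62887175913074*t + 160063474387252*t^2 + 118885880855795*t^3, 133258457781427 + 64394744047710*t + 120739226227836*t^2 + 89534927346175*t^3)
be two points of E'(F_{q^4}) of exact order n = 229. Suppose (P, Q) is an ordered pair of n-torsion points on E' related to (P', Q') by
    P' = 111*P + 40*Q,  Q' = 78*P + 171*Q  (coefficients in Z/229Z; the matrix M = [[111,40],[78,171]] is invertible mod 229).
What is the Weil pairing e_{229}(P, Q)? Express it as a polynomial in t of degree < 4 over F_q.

e_{229} is bilinear + alternating on E[229], so e_{229}(111*P + 40*Q, 78*P + 171*Q) = e_{229}(P,Q)^(111*171-40*78).
Hence e(P,Q) = e(P',Q')^{42} where 42 = 60^{-1} mod 229.
n = 229 = (11100101)_2 (8 bits, wt 5); accumulate f_{229,P'}(Q'+S)/f_{229,P'}(S) along the 7-step ladder.
Miller gives e_{229}(P',Q') = 71610948461558 + 116996655294100*t + 22416486593118*t^2 + 77193141906168*t^3 in F_{191243101004383^4}.
Raise to 42: e(P,Q) = 166793089575485 + 172367897404330*t + 11297196660286*t^2 + 161513904028032*t^3 in mu_{229}.

166793089575485 + 172367897404330*t + 11297196660286*t^2 + 161513904028032*t^3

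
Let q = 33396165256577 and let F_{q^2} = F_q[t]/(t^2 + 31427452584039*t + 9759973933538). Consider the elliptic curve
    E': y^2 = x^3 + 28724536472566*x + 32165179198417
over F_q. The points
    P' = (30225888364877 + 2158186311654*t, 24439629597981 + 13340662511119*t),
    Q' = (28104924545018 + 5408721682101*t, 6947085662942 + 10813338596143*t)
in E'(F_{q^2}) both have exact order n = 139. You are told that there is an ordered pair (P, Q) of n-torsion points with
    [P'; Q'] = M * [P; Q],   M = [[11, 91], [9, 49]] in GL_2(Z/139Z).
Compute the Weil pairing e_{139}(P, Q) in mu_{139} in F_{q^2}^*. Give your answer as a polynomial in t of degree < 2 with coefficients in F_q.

The 139-Weil pairing on E[139] over F_{33396165256577} is alternating-bilinear: e_{139}(P',Q') = e_{139}(P,Q)^det(M).
So e_{139}(P,Q) = e_{139}(P',Q')^{69}, since 137*69 = 1 mod 139.
Run Miller on y^2=x^3+28724536472566*x+32165179198417 over F_{33396165256577}: ladder 10001011 (8 bits); e = f_P(D_Q)/f_Q(D_P).
The quotient is 19235656315133 + 32550082289800*t.
Raise to 69: e(P,Q) = 19941349665438 + 4530040721581*t in mu_{139}.

19941349665438 + 4530040721581*t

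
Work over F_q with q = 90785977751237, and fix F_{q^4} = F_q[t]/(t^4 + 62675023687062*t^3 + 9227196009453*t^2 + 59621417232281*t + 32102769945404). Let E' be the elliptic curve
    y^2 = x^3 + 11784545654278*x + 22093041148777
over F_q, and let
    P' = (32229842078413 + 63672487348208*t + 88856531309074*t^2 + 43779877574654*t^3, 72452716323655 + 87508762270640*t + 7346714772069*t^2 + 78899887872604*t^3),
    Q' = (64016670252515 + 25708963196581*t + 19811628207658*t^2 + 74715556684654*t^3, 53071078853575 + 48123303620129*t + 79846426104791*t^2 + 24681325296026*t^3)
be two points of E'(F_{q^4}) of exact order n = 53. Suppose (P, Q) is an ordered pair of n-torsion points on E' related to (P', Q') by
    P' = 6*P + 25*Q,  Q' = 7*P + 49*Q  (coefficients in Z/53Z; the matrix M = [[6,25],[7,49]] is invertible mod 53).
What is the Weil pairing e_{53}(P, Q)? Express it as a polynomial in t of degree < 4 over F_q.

38120146768590 + 6505928227534*t + 87024578438559*t^2 + 37120457472951*t^3

e_{53} is bilinear + alternating on E[53], so e_{53}(6*P + 25*Q, 7*P + 49*Q) = e_{53}(P,Q)^(6*49-25*7).
Inverting 13 mod 53: 49. Thus e_{53}(P,Q) = e(P',Q')^{49}.
Double-and-add over 110101: 6-1 doublings, 4-1 additions; each step l_{T,T}/v_{2T} or l_{T,P'}/v at Q'+S for random S.
The quotient is 34234931155335 + 53932947778423*t + 23356049496525*t^2 + 78410148178622*t^3.
(34234931155335 + 53932947778423*t + 23356049496525*t^2 + 78410148178622*t^3)^{49} mod (90785977751237,f) = 38120146768590 + 6505928227534*t + 87024578438559*t^2 + 37120457472951*t^3.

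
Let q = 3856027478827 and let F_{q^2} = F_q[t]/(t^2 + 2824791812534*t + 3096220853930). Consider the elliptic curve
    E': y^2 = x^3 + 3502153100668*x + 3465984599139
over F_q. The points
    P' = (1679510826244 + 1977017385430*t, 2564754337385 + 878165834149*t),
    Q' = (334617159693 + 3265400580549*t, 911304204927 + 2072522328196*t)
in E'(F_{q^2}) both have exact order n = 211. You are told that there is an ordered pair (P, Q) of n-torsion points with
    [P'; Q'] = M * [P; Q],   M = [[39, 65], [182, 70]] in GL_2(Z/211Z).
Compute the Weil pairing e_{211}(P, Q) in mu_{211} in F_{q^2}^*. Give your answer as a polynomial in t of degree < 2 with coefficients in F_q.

51614570412 + 531255600646*t

Under M = [[39,65],[182,70]] in GL_2(Z/211), e_{211}(P',Q') = e_{211}(P,Q)^(39*70-65*182 mod 211).
Inverting 184 mod 211: 125. Thus e_{211}(P,Q) = e(P',Q')^{125}.
Miller loop for e_{211} over F_{3856027478827^2}: bits of 211 = 11010011; 7 double steps + 4 add steps, l/v at each.
Miller gives e_{211}(P',Q') = 2194502860396 + 3574027798709*t in F_{3856027478827^2}.
(2194502860396 + 3574027798709*t)^{125} mod (3856027478827,f) = 51614570412 + 531255600646*t.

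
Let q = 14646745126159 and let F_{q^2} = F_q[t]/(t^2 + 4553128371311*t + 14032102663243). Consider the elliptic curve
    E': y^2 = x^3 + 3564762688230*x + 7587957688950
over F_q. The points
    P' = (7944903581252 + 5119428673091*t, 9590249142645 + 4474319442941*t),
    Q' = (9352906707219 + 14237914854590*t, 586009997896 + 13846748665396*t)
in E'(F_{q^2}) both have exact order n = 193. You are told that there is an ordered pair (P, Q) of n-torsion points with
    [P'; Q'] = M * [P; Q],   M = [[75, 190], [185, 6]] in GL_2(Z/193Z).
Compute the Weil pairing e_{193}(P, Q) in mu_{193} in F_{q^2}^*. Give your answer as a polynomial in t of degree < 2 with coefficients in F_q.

Since e_{193}(P,P)=e_{193}(Q,Q)=1 and e_{193}(Q,P)=e_{193}(P,Q)^{-1}, expanding e_{193}(75*P + 190*Q,185*P + 6*Q) leaves e(P,Q)^det(M).
Hence e(P,Q) = e(P',Q')^{111} where 111 = 40^{-1} mod 193.
n = 193 = (11000001)_2 (8 bits, wt 3); accumulate f_{193,P'}(Q'+S)/f_{193,P'}(S) along the 7-step ladder.
So e_{193}(P',Q') = 13198671553751 + 8114830803319*t.
(13198671553751 + 8114830803319*t)^{111} mod (14646745126159,f) = 6116204627423 + 4494734845979*t.

6116204627423 + 4494734845979*t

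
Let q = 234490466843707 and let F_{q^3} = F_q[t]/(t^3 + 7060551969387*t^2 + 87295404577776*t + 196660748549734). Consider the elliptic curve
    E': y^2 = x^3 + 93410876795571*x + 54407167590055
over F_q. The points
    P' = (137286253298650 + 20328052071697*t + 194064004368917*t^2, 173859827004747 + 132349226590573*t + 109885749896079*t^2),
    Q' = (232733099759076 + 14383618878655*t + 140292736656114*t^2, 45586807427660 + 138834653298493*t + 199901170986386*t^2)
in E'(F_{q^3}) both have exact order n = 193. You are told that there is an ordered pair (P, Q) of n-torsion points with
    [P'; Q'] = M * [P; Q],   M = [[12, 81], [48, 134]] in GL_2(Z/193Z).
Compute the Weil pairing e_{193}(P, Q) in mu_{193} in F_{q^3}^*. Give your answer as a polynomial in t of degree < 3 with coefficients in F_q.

Under M = [[12,81],[48,134]] in GL_2(Z/193), e_{193}(P',Q') = e_{193}(P,Q)^(12*134-81*48 mod 193).
det(M) mod 193 = 36; its inverse in (Z/193)^* is 59 (check: 36*59 mod 193 = 1).
n = 193 = (11000001)_2 (8 bits, wt 3); accumulate f_{193,P'}(Q'+S)/f_{193,P'}(S) along the 7-step ladder.
Result: e(P',Q') = 47837385050387 + 109976589828221*t + 218137955004076*t^2.
Thus e_{193}(P,Q) = 211900804962405 + 105774473598915*t + 122246100884425*t^2.

211900804962405 + 105774473598915*t + 122246100884425*t^2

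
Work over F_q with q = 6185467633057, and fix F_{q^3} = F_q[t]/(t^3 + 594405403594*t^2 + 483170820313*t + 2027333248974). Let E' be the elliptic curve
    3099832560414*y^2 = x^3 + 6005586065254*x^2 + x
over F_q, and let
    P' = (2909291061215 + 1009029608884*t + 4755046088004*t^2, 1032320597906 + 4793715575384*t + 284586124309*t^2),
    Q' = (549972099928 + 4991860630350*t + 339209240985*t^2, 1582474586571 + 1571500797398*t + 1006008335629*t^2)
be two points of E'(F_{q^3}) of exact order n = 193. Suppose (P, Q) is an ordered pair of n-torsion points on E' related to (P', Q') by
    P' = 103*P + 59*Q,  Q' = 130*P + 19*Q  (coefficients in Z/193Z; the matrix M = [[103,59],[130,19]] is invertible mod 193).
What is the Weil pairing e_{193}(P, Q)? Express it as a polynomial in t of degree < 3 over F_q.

2077365368903 + 6024858658978*t + 4816285150980*t^2

The 193-Weil pairing on E[193] over F_{6185467633057} is alternating-bilinear: e_{193}(P',Q') = e_{193}(P,Q)^det(M).
Hence e(P,Q) = e(P',Q')^{188} where 188 = 77^{-1} mod 193.
Undo Montgomery via alpha=3939103370712, beta=559326154618: (a',b')=(0,1377997980347) over F_{6185467633057}.
Run Miller on y^2=x^3+1377997980347 over F_{6185467633057}: ladder 11000001 (8 bits); e = f_P(D_Q)/f_Q(D_P).
So e_{193}(P',Q') = 2058703805139 + 1082113618512*t + 1992693959003*t^2.
Hence e(P,Q) = 2077365368903 + 6024858658978*t + 4816285150980*t^2 in F_{6185467633057^3}^*.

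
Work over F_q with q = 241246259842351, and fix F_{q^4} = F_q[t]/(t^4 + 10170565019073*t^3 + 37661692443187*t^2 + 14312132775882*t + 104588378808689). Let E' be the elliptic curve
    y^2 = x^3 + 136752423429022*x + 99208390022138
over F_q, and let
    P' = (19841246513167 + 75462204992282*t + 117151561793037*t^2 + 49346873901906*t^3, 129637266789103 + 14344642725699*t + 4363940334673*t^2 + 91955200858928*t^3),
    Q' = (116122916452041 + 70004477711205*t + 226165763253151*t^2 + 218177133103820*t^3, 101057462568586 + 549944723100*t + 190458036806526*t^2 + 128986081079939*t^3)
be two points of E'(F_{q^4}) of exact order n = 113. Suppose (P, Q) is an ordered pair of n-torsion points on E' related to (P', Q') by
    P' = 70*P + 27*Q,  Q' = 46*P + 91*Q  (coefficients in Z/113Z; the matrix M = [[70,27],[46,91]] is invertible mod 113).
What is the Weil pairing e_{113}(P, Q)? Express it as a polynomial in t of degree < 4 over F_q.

26361271937166 + 200078779954842*t + 196416788057593*t^2 + 45503859639434*t^3

Alternating bilinearity on E[113] (values in mu_{113} in F_{241246259842351^4}) gives e(P',Q') = e(P,Q)^det(M).
Hence e(P,Q) = e(P',Q')^{92} where 92 = 43^{-1} mod 113.
Build f_{113,P'} and f_{113,Q'} via the 7-bit ladder of 113=1110001_2; evaluate at shifted divisors; quotient in F_{241246259842351^4}.
e_{113}(P',Q') = 237119623998255 + 5347077324126*t + 60075220236846*t^2 + 2492908982071*t^3.
Thus e_{113}(P,Q) = 26361271937166 + 200078779954842*t + 196416788057593*t^2 + 45503859639434*t^3.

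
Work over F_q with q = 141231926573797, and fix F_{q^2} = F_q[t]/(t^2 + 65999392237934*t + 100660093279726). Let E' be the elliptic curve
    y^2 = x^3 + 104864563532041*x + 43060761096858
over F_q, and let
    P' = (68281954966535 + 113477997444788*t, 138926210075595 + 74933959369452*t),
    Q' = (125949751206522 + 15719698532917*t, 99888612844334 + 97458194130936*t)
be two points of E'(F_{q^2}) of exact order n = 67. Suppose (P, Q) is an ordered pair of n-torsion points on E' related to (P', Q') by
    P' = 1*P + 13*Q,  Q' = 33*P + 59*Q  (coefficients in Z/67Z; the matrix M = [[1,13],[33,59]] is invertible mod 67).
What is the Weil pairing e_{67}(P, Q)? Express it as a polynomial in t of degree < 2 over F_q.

e_{67}(aP+bQ,cP+dQ) = e_{67}(P,Q)^(ad-bc); with (a,b,c,d)=(1,13,33,59) this gives the det-67 law.
1*59 - 13*33 = -370; reduced mod 67: det = 32, inverse 44.
Miller loop for e_{67} over F_{141231926573797^2}: bits of 67 = 1000011; 6 double steps + 2 add steps, l/v at each.
Miller gives e_{67}(P',Q') = 24134488755630 + 105972088374934*t in F_{141231926573797^2}.
Thus e_{67}(P,Q) = 83049436436271 + 10689648649624*t.

83049436436271 + 10689648649624*t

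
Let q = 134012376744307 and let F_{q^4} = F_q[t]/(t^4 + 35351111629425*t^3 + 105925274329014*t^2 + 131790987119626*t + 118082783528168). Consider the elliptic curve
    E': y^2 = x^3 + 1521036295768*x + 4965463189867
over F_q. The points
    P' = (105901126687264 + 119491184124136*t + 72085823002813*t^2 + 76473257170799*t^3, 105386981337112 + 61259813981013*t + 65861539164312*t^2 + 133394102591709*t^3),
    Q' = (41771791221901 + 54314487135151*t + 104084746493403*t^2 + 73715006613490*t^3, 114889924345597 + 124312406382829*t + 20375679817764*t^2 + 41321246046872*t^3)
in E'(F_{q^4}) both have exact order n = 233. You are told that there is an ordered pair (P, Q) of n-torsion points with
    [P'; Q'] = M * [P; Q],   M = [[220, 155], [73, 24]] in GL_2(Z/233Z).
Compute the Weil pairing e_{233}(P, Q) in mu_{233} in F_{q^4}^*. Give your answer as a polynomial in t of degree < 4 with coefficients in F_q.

The 233-Weil pairing on E[233] over F_{134012376744307} is alternating-bilinear: e_{233}(P',Q') = e_{233}(P,Q)^det(M).
220*24 - 155*73 = -6035; reduced mod 233: det = 23, inverse 152.
Build f_{233,P'} and f_{233,Q'} via the 8-bit ladder of 233=11101001_2; evaluate at shifted divisors; quotient in F_{134012376744307^4}.
e_{233}(P',Q') = 48407767771438 + 131534657270092*t + 75306856795301*t^2 + 106230928744434*t^3.
Hence e(P,Q) = 28988177535563 + 65096027545214*t + 59453280000414*t^2 + 12041552565613*t^3 in F_{134012376744307^4}^*.

28988177535563 + 65096027545214*t + 59453280000414*t^2 + 12041552565613*t^3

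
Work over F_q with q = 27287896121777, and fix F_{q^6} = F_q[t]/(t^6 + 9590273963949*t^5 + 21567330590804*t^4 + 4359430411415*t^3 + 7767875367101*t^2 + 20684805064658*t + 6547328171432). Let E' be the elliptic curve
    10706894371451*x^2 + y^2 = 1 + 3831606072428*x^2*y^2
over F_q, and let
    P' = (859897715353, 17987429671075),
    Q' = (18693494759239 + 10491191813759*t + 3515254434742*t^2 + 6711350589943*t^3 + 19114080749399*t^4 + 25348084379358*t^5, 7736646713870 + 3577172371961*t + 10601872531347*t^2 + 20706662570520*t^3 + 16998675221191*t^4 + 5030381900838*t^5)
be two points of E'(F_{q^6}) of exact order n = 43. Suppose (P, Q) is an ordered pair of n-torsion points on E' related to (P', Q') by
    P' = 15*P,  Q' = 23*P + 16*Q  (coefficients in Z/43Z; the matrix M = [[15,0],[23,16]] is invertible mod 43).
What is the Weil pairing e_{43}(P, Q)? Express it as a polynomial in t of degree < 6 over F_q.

Alternating bilinearity on E[43] (values in mu_{43} in F_{27287896121777^6}) gives e(P',Q') = e(P,Q)^det(M).
So e_{43}(P,Q) = e_{43}(P',Q')^{31}, since 25*31 = 1 mod 43.
Edwards->Montgomery: u=(1+y)/(1-y), v=u/x -> 443252336080v^2=u^3+27121566660044u^2+u; then x_W=8540796105200u+6971066094276: y^2=x^3+7536115148281*x+12338387252553.
Double-and-add over 101011: 6-1 doublings, 4-1 additions; each step l_{T,T}/v_{2T} or l_{T,P'}/v at Q'+S for random S.
Miller gives e_{43}(P',Q') = 11243786420140 + 23720622556308*t + 17693927508211*t^2 + 8428831787184*t^3 + 25139592656190*t^4 + 15140889706149*t^5 in F_{27287896121777^6}.
Finally e_{43}(P,Q) = 9113654343026 + 24745769878562*t + 18852719389935*t^2 + 9731391745701*t^3 + 1117802559108*t^4 + 15330104836565*t^5.

9113654343026 + 24745769878562*t + 18852719389935*t^2 + 9731391745701*t^3 + 1117802559108*t^4 + 15330104836565*t^5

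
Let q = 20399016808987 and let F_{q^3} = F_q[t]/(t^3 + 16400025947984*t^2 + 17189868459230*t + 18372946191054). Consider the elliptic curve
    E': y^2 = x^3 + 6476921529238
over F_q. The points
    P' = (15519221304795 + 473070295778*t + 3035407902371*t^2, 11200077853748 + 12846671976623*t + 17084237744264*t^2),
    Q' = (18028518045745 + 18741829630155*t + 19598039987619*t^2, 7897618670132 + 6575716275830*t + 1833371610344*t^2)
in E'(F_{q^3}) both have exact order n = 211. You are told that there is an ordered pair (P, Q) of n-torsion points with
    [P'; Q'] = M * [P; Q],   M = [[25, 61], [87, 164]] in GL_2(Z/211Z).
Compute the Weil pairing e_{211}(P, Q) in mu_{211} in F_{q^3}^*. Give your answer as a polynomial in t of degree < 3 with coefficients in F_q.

8246581008449 + 19115840349511*t + 4470621057699*t^2

The 211-Weil pairing on E[211] over F_{20399016808987} is alternating-bilinear: e_{211}(P',Q') = e_{211}(P,Q)^det(M).
det M = 25*164 - 61*87 = -1207 = 59 (mod 211); 59^{-1} = 93 (mod 211).
8-bit Miller (11010011) on E'/F_{20399016808987} with a'=0, b'=6476921529238: accumulate tangent/chord ratios at Q'+S and P'+S'.
Result: e(P',Q') = 18515572899059 + 5489557111787*t + 20155327639394*t^2.
Finally e_{211}(P,Q) = 8246581008449 + 19115840349511*t + 4470621057699*t^2.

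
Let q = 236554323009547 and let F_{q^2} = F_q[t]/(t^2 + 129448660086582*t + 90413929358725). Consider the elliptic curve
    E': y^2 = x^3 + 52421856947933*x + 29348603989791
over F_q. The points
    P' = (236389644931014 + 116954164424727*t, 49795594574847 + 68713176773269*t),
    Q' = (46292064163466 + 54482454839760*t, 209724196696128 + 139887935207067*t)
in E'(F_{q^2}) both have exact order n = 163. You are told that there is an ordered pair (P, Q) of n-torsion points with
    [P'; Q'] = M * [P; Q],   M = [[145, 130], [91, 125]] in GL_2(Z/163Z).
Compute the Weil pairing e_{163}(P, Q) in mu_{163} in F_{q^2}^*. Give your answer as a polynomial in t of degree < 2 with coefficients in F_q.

21171966836170 + 132570923654370*t

Since e_{163}(P,P)=e_{163}(Q,Q)=1 and e_{163}(Q,P)=e_{163}(P,Q)^{-1}, expanding e_{163}(145*P + 130*Q,91*P + 125*Q) leaves e(P,Q)^det(M).
Hence e(P,Q) = e(P',Q')^{92} where 92 = 101^{-1} mod 163.
8-bit Miller (10100011) on E'/F_{236554323009547} with a'=52421856947933, b'=29348603989791: accumulate tangent/chord ratios at Q'+S and P'+S'.
f_P(D_Q)/f_Q(D_P) = 227689576899243 + 234694684503497*t.
Thus e_{163}(P,Q) = 21171966836170 + 132570923654370*t.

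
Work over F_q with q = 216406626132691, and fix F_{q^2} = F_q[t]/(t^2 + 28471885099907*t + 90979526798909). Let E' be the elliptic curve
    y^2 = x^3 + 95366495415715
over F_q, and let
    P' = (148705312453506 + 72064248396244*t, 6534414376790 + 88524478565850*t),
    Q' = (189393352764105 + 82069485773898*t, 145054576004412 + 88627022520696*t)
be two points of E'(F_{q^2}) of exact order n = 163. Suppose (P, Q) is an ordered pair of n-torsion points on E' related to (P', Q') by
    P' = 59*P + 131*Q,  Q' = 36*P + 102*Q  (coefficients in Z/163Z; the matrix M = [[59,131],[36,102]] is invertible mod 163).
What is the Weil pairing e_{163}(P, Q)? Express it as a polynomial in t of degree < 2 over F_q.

Since e_{163}(P,P)=e_{163}(Q,Q)=1 and e_{163}(Q,P)=e_{163}(P,Q)^{-1}, expanding e_{163}(59*P + 131*Q,36*P + 102*Q) leaves e(P,Q)^det(M).
Inverting 161 mod 163: 81. Thus e_{163}(P,Q) = e(P',Q')^{81}.
Miller loop for e_{163} over F_{216406626132691^2}: bits of 163 = 10100011; 7 double steps + 3 add steps, l/v at each.
e_{163}(P',Q') = 38493616047594 + 180235706319933*t.
Thus e_{163}(P,Q) = 179085894470949 + 122127160928066*t.

179085894470949 + 122127160928066*t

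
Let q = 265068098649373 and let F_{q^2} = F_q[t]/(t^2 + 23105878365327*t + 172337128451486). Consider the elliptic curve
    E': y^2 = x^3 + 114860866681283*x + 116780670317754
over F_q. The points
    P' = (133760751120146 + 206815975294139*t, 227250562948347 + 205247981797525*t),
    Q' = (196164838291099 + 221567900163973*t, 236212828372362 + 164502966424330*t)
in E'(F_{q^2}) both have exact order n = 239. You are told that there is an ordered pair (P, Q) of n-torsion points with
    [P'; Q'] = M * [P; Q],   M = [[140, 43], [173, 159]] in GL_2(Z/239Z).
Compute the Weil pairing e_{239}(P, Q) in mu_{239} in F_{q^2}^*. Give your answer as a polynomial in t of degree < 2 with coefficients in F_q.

The 239-Weil pairing on E[239] over F_{265068098649373} is alternating-bilinear: e_{239}(P',Q') = e_{239}(P,Q)^det(M).
140*159 - 43*173 = 14821; reduced mod 239: det = 3, inverse 80.
Build f_{239,P'} and f_{239,Q'} via the 8-bit ladder of 239=11101111_2; evaluate at shifted divisors; quotient in F_{265068098649373^2}.
f_P(D_Q)/f_Q(D_P) = 22566634932814 + 185090388721380*t.
Raise to 80: e(P,Q) = 192382859848427 + 97098138925590*t in mu_{239}.

192382859848427 + 97098138925590*t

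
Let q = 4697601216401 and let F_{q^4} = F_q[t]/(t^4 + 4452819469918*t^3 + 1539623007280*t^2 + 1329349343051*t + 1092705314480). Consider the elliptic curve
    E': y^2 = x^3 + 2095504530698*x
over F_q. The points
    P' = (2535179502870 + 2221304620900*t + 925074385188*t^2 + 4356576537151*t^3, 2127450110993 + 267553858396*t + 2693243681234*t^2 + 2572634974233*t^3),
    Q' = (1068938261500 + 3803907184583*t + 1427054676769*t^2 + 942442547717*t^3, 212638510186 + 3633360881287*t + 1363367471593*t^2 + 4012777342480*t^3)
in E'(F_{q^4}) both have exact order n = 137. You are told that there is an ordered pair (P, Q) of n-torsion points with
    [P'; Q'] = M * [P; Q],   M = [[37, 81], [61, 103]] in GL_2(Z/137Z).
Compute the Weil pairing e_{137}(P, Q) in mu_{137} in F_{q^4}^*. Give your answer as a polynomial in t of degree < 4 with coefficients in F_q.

468032649597 + 1423428104753*t + 148283865779*t^2 + 1104538945667*t^3

e_{137}(aP+bQ,cP+dQ) = e_{137}(P,Q)^(ad-bc); with (a,b,c,d)=(37,81,61,103) this gives the det-137 law.
Hence e(P,Q) = e(P',Q')^{4} where 4 = 103^{-1} mod 137.
n = 137 = (10001001)_2 (8 bits, wt 3); accumulate f_{137,P'}(Q'+S)/f_{137,P'}(S) along the 7-step ladder.
The quotient is 2775712159582 + 1338597491121*t + 4687514039757*t^2 + 3806695655126*t^3.
e_{137}(P,Q) = (2775712159582 + 1338597491121*t + 4687514039757*t^2 + 3806695655126*t^3)^{4} = 468032649597 + 1423428104753*t + 148283865779*t^2 + 1104538945667*t^3.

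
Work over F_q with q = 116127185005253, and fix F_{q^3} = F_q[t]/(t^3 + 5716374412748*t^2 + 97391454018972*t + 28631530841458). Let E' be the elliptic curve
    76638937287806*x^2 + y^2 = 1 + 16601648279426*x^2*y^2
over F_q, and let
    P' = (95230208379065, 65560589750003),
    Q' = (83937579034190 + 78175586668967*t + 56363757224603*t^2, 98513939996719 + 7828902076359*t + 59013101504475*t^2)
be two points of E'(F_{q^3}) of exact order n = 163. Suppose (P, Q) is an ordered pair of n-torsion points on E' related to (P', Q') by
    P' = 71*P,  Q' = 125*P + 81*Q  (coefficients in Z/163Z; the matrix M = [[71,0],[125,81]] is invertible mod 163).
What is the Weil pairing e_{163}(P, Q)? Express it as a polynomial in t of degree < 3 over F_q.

The 163-Weil pairing on E[163] over F_{116127185005253} is alternating-bilinear: e_{163}(P',Q') = e_{163}(P,Q)^det(M).
det(M) mod 163 = 46; its inverse in (Z/163)^* is 39 (check: 46*39 mod 163 = 1).
Edwards a_E,d_E -> Montgomery A=116052665875140,B=29579333475446 -> Weierstrass 89982036392264,40163718088687 via alpha=92958220931374,beta=15009322252095.
Run Miller on y^2=x^3+89982036392264*x+40163718088687 over F_{116127185005253}: ladder 10100011 (8 bits); e = f_P(D_Q)/f_Q(D_P).
f_P(D_Q)/f_Q(D_P) = 19410060143166 + 14257571930322*t + 21074648419208*t^2.
Raise to 39: e(P,Q) = 17115480922581 + 99271040360965*t + 78630570664421*t^2 in mu_{163}.

17115480922581 + 99271040360965*t + 78630570664421*t^2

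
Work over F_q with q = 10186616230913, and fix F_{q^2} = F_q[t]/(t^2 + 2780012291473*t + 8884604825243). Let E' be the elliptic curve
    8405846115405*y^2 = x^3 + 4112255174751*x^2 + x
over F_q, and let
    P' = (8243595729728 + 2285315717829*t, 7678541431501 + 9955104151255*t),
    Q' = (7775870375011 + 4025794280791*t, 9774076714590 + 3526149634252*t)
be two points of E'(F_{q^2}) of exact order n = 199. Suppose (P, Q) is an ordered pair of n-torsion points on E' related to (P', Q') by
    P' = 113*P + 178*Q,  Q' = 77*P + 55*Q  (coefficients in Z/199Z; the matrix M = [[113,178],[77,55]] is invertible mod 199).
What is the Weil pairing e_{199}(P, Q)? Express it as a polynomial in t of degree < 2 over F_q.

7814239169559 + 3029045014276*t

e_{199}(aP+bQ,cP+dQ) = e_{199}(P,Q)^(ad-bc); with (a,b,c,d)=(113,178,77,55) this gives the det-199 law.
So e_{199}(P,Q) = e_{199}(P',Q')^{185}, since 71*185 = 1 mod 199.
Montgomery->Weierstrass: x_W = 4506272305950*x+9270279687917, y_W=4506272305950*y on F_{10186616230913}; lands on y^2=x^3+7242991433315*x+3917505279998.
Run Miller on y^2=x^3+7242991433315*x+3917505279998 over F_{10186616230913}: ladder 11000111 (8 bits); e = f_P(D_Q)/f_Q(D_P).
Miller gives e_{199}(P',Q') = 536305108698 + 633705290420*t in F_{10186616230913^2}.
(536305108698 + 633705290420*t)^{185} mod (10186616230913,f) = 7814239169559 + 3029045014276*t.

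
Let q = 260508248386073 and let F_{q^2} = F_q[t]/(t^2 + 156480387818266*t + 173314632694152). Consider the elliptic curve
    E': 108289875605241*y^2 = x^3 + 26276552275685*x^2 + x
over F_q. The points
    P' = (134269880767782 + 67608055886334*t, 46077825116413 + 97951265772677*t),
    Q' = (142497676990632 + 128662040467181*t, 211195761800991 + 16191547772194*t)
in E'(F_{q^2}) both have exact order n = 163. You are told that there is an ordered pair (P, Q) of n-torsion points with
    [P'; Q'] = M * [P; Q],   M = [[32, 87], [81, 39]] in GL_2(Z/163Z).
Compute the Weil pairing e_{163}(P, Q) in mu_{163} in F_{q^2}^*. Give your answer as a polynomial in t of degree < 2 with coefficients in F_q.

e_{163}(aP+bQ,cP+dQ) = e_{163}(P,Q)^(ad-bc); with (a,b,c,d)=(32,87,81,39) this gives the det-163 law.
det(M) mod 163 = 69; its inverse in (Z/163)^* is 26 (check: 69*26 mod 163 = 1).
(x,y)|->(22761537240409x+80359504467835,22761537240409y) sends E' to y^2=x^3+23284269538588*x+31177766457370.
n = 163 = (10100011)_2 (8 bits, wt 4); accumulate f_{163,P'}(Q'+S)/f_{163,P'}(S) along the 7-step ladder.
e_{163}(P',Q') = 103364120970630 + 70955436009424*t.
e_{163}(P,Q) = (103364120970630 + 70955436009424*t)^{26} = 22092378076179 + 171047728356849*t.

22092378076179 + 171047728356849*t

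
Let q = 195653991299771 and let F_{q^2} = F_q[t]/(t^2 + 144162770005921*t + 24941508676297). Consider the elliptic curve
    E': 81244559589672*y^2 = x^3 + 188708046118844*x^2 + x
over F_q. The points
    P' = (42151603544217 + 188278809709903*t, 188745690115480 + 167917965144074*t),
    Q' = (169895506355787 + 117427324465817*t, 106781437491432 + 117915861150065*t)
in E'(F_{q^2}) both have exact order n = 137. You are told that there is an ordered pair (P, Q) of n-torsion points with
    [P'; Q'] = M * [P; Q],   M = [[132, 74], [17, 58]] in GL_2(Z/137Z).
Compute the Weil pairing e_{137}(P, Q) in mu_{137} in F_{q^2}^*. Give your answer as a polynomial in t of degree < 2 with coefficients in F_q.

181187253465995 + 102988384441935*t

Alternating bilinearity on E[137] (values in mu_{137} in F_{195653991299771^2}) gives e(P',Q') = e(P,Q)^det(M).
So e_{137}(P,Q) = e_{137}(P',Q')^{10}, since 96*10 = 1 mod 137.
Set x_W=97356680459936*u+191424511718865, y_W=97356680459936*v; then E': y_W^2=x_W^3+115746979669098*x_W+157905224787200.
Miller loop for e_{137} over F_{195653991299771^2}: bits of 137 = 10001001; 7 double steps + 2 add steps, l/v at each.
f_P(D_Q)/f_Q(D_P) = 160287728903112 + 19486022141943*t.
e_{137}(P,Q) = (160287728903112 + 19486022141943*t)^{10} = 181187253465995 + 102988384441935*t.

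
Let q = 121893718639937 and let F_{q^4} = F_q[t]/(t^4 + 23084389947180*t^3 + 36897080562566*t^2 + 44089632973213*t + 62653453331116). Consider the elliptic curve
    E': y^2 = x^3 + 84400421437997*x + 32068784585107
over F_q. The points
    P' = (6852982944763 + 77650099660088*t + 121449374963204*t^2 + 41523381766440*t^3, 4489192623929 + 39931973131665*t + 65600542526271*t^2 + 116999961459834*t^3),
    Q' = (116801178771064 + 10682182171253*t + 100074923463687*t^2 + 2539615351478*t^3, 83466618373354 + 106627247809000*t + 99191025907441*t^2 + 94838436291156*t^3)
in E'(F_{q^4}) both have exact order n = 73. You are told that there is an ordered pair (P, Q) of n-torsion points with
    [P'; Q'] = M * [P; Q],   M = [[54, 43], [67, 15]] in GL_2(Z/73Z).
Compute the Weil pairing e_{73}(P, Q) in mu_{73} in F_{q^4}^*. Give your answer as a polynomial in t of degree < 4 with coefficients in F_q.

9734873237561 + 73244134223926*t + 67537637795441*t^2 + 101003690000202*t^3

Alternating bilinearity on E[73] (values in mu_{73} in F_{121893718639937^4}) gives e(P',Q') = e(P,Q)^det(M).
Hence e(P,Q) = e(P',Q')^{27} where 27 = 46^{-1} mod 73.
n = 73 = (1001001)_2 (7 bits, wt 3); accumulate f_{73,P'}(Q'+S)/f_{73,P'}(S) along the 6-step ladder.
The quotient is 95700465586482 + 83530984975820*t + 20737257003443*t^2 + 2538391100956*t^3.
Hence e(P,Q) = 9734873237561 + 73244134223926*t + 67537637795441*t^2 + 101003690000202*t^3 in F_{121893718639937^4}^*.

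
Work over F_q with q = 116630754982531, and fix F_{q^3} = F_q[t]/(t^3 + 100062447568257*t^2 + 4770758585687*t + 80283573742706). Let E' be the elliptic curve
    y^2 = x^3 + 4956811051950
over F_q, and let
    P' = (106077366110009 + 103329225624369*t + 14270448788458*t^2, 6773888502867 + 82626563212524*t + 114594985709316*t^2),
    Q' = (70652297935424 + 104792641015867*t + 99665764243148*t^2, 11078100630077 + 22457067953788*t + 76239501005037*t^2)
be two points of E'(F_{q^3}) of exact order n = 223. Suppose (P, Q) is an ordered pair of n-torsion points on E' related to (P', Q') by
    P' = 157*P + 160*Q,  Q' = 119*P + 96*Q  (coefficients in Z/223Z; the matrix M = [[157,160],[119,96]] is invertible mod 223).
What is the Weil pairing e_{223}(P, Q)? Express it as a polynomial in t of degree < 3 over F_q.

99198119974584 + 49811022225712*t + 53622433612108*t^2

The 223-Weil pairing on E[223] over F_{116630754982531} is alternating-bilinear: e_{223}(P',Q') = e_{223}(P,Q)^det(M).
157*96 - 160*119 = -3968; reduced mod 223: det = 46, inverse 160.
Run Miller on y^2=x^3+4956811051950 over F_{116630754982531}: ladder 11011111 (8 bits); e = f_P(D_Q)/f_Q(D_P).
So e_{223}(P',Q') = 108351429417209 + 29244703650781*t + 50166845688077*t^2.
e_{223}(P,Q) = (108351429417209 + 29244703650781*t + 50166845688077*t^2)^{160} = 99198119974584 + 49811022225712*t + 53622433612108*t^2.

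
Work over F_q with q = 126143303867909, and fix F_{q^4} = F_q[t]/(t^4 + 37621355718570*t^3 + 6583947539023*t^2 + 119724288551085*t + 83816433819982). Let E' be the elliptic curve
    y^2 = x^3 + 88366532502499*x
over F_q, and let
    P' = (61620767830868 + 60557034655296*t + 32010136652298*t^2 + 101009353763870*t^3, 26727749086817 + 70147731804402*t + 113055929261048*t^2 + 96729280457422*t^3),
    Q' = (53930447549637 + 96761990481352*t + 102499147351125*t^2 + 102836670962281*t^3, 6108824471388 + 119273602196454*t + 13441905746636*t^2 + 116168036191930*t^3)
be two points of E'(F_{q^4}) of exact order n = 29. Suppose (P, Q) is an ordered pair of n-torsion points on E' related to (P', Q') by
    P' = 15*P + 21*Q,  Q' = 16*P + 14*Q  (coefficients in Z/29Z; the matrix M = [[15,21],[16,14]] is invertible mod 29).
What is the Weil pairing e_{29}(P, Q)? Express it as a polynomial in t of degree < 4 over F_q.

e_{29} is bilinear + alternating on E[29], so e_{29}(15*P + 21*Q, 16*P + 14*Q) = e_{29}(P,Q)^(15*14-21*16).
15*14 - 21*16 = -126; reduced mod 29: det = 19, inverse 26.
Double-and-add over 11101: 5-1 doublings, 4-1 additions; each step l_{T,T}/v_{2T} or l_{T,P'}/v at Q'+S for random S.
So e_{29}(P',Q') = 15484573684078 + 46206136990229*t + 126063585257970*t^2 + 28811352214139*t^3.
Hence e(P,Q) = 53656303430297 + 83733447278762*t + 121720722665953*t^2 + 45920253871251*t^3 in F_{126143303867909^4}^*.

53656303430297 + 83733447278762*t + 121720722665953*t^2 + 45920253871251*t^3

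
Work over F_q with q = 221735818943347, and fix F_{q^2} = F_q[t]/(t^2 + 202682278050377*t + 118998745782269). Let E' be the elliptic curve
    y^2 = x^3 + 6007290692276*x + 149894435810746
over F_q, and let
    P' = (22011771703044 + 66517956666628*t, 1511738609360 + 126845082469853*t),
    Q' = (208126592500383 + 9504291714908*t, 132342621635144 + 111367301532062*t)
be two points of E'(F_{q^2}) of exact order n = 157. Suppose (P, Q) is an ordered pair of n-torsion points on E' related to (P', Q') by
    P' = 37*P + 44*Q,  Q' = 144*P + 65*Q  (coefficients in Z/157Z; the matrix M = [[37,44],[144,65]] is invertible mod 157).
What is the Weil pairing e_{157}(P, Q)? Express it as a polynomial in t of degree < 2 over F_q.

e_{157} is bilinear + alternating on E[157], so e_{157}(37*P + 44*Q, 144*P + 65*Q) = e_{157}(P,Q)^(37*65-44*144).
Inverting 151 mod 157: 26. Thus e_{157}(P,Q) = e(P',Q')^{26}.
Build f_{157,P'} and f_{157,Q'} via the 8-bit ladder of 157=10011101_2; evaluate at shifted divisors; quotient in F_{221735818943347^2}.
f_P(D_Q)/f_Q(D_P) = 171204619927912 + 63591797949736*t.
Raise to 26: e(P,Q) = 19501342074530 + 122193457319835*t in mu_{157}.

19501342074530 + 122193457319835*t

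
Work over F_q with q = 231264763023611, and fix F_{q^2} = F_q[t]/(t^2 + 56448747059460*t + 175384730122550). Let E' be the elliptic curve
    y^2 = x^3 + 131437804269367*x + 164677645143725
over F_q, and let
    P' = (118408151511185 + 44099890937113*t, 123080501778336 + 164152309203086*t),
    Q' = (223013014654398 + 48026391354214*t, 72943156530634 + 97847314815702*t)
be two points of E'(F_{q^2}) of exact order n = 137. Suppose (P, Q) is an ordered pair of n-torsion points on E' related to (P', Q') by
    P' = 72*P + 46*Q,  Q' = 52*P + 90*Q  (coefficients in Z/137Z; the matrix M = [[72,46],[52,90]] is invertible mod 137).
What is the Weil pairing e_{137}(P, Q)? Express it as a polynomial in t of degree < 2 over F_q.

Since e_{137}(P,P)=e_{137}(Q,Q)=1 and e_{137}(Q,P)=e_{137}(P,Q)^{-1}, expanding e_{137}(72*P + 46*Q,52*P + 90*Q) leaves e(P,Q)^det(M).
Hence e(P,Q) = e(P',Q')^{56} where 56 = 115^{-1} mod 137.
n = 137 = (10001001)_2 (8 bits, wt 3); accumulate f_{137,P'}(Q'+S)/f_{137,P'}(S) along the 7-step ladder.
e_{137}(P',Q') = 24058698523595 + 53824361064251*t.
Finally e_{137}(P,Q) = 106781737007871 + 161967537213271*t.

106781737007871 + 161967537213271*t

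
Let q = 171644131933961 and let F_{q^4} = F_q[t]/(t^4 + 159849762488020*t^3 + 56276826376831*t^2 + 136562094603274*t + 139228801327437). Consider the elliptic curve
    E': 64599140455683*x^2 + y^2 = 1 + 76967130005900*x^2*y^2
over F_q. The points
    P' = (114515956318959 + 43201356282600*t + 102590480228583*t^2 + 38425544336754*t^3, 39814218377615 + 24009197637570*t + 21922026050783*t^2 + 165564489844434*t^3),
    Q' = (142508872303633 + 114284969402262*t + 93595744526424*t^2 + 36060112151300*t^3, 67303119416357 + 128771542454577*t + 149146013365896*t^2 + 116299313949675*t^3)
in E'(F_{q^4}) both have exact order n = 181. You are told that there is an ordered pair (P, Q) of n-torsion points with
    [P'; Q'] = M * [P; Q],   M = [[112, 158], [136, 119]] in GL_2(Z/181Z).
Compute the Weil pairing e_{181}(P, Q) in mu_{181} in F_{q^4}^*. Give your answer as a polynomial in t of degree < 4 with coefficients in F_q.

The 181-Weil pairing on E[181] over F_{171644131933961} is alternating-bilinear: e_{181}(P',Q') = e_{181}(P,Q)^det(M).
det(M) mod 181 = 166; its inverse in (Z/181)^* is 12 (check: 166*12 mod 181 = 1).
Edwards->Montgomery: u=(1+y)/(1-y), v=u/x -> 59372492791123v^2=u^3+118398065908202u^2+u; then x_W=39819035595936u+166631155021898: y^2=x^3+148018745223430*x+28433395358352.
Build f_{181,P'} and f_{181,Q'} via the 8-bit ladder of 181=10110101_2; evaluate at shifted divisors; quotient in F_{171644131933961^4}.
Miller gives e_{181}(P',Q') = 90344331304124 + 57792206444161*t + 75891295021447*t^2 + 122220645284106*t^3 in F_{171644131933961^4}.
e_{181}(P,Q) = (90344331304124 + 57792206444161*t + 75891295021447*t^2 + 122220645284106*t^3)^{12} = 75331767385244 + 114395518920402*t + 14474481698293*t^2 + 80336693084643*t^3.

75331767385244 + 114395518920402*t + 14474481698293*t^2 + 80336693084643*t^3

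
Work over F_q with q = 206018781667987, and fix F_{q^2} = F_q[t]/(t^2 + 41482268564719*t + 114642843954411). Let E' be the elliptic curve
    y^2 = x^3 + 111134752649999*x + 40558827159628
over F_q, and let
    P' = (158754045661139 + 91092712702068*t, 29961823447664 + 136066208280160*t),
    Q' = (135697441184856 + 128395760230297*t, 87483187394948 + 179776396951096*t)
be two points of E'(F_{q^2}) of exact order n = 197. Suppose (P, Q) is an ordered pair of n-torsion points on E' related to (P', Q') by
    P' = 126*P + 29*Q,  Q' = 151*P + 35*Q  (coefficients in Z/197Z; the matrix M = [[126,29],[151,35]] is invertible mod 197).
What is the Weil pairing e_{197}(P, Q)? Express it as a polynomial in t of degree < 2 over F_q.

Alternating bilinearity on E[197] (values in mu_{197} in F_{206018781667987^2}) gives e(P',Q') = e(P,Q)^det(M).
det M = 126*35 - 29*151 = 31 = 31 (mod 197); 31^{-1} = 89 (mod 197).
Build f_{197,P'} and f_{197,Q'} via the 8-bit ladder of 197=11000101_2; evaluate at shifted divisors; quotient in F_{206018781667987^2}.
e_{197}(P',Q') = 144294136116159 + 8582426031985*t.
Thus e_{197}(P,Q) = 128858813475703 + 183406303858532*t.

128858813475703 + 183406303858532*t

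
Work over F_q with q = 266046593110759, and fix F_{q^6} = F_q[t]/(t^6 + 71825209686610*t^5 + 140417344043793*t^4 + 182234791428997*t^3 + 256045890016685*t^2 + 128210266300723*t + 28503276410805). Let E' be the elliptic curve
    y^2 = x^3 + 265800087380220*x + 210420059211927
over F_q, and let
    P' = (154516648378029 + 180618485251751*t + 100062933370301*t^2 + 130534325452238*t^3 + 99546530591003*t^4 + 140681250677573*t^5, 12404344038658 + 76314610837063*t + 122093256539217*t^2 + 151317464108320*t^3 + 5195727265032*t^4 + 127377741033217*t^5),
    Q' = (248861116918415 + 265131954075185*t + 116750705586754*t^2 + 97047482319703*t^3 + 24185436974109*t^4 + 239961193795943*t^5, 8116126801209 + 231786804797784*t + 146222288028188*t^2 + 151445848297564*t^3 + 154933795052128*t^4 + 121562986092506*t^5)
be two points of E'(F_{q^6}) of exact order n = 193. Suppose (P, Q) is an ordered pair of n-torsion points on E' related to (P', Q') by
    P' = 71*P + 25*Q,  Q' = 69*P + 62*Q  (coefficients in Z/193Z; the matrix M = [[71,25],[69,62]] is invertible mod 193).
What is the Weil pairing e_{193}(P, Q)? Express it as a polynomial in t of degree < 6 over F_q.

e_{193}(aP+bQ,cP+dQ) = e_{193}(P,Q)^(ad-bc); with (a,b,c,d)=(71,25,69,62) this gives the det-193 law.
So e_{193}(P,Q) = e_{193}(P',Q')^{54}, since 168*54 = 1 mod 193.
n = 193 = (11000001)_2 (8 bits, wt 3); accumulate f_{193,P'}(Q'+S)/f_{193,P'}(S) along the 7-step ladder.
The quotient is 101142679353361 + 148016793001784*t + 222035961938651*t^2 + 46032507392589*t^3 + 132528017634491*t^4 + 176395769534870*t^5.
e_{193}(P,Q) = (101142679353361 + 148016793001784*t + 222035961938651*t^2 + 46032507392589*t^3 + 132528017634491*t^4 + 176395769534870*t^5)^{54} = 117603425250066 + 142742568273016*t + 257458121929609*t^2 + 260304396116396*t^3 + 81549102450325*t^4 + 143496555284086*t^5.

117603425250066 + 142742568273016*t + 257458121929609*t^2 + 260304396116396*t^3 + 81549102450325*t^4 + 143496555284086*t^5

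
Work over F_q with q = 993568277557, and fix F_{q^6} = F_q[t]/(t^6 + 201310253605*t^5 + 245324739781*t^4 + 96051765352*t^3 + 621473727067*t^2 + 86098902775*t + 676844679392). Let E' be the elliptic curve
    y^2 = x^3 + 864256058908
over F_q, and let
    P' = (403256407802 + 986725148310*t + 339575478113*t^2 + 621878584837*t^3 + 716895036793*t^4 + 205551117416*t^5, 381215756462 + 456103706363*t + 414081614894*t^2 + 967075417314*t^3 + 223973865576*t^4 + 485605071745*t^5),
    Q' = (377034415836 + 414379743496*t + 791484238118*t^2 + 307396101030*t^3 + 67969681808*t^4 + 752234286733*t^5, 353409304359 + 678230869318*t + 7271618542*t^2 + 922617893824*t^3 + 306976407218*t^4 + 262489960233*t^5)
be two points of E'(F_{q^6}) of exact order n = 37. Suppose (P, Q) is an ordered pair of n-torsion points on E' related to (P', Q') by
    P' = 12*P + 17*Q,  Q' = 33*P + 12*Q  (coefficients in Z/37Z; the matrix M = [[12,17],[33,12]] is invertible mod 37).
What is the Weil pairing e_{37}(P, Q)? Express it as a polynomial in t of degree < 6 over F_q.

The 37-Weil pairing on E[37] over F_{993568277557} is alternating-bilinear: e_{37}(P',Q') = e_{37}(P,Q)^det(M).
12*12 - 17*33 = -417; reduced mod 37: det = 27, inverse 11.
Double-and-add over 100101: 6-1 doublings, 3-1 additions; each step l_{T,T}/v_{2T} or l_{T,P'}/v at Q'+S for random S.
e_{37}(P',Q') = 457423682699 + 10040066422*t + 681815230170*t^2 + 542445601797*t^3 + 614620210317*t^4 + 943453811229*t^5.
e_{37}(P,Q) = (457423682699 + 10040066422*t + 681815230170*t^2 + 542445601797*t^3 + 614620210317*t^4 + 943453811229*t^5)^{11} = 734140900853 + 625918277503*t + 496108329971*t^2 + 67033623974*t^3 + 811222688046*t^4 + 405078577959*t^5.

734140900853 + 625918277503*t + 496108329971*t^2 + 67033623974*t^3 + 811222688046*t^4 + 405078577959*t^5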